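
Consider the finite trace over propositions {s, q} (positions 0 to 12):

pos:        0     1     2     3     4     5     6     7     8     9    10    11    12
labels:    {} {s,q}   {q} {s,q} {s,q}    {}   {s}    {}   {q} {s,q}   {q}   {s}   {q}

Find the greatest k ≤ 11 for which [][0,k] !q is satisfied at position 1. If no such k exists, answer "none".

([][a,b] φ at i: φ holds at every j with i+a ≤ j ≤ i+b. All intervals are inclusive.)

!q must hold from j=1 onward; find where it first fails.
  j=1: fails → no k works.

none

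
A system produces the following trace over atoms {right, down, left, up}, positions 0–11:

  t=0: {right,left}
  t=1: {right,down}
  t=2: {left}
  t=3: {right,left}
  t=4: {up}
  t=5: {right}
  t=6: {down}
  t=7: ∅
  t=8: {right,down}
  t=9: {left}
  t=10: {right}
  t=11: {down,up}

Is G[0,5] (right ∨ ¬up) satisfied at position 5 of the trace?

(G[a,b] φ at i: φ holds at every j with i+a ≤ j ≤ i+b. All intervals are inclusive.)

Check (right ∨ ¬up) at every j in [5,10]:
  j=5: true
  j=6: true
  j=7: true
  j=8: true
  j=9: true
  j=10: true
All positions satisfy it → formula holds.

Holds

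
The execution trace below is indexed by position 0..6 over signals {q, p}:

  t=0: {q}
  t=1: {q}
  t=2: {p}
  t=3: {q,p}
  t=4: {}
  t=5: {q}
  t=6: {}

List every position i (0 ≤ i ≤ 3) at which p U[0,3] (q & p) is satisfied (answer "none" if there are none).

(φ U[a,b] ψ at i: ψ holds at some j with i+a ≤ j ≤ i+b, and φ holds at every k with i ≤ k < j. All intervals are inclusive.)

Evaluate at each i in [0,3]:
  i=0: ✗ (lhs fails at k=0 before rhs at j=3)
  i=1: ✗ (lhs fails at k=1 before rhs at j=3)
  i=2: ✓ (rhs at j=3; lhs holds on [2,2])
  i=3: ✓ (rhs at j=3)

2, 3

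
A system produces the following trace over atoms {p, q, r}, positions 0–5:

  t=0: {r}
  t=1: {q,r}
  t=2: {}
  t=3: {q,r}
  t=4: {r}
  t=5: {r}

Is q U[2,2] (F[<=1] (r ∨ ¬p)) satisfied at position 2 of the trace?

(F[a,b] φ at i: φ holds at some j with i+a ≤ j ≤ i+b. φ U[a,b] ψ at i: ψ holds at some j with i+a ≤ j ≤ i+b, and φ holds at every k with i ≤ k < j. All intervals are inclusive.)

Need some j in [4,4] with F[<=1] (r ∨ ¬p), and q at every k in [2,j-1].
  j=4: F[<=1] (r ∨ ¬p) holds, but q fails at k=2 → not this j.
No j in the window works → until fails.

No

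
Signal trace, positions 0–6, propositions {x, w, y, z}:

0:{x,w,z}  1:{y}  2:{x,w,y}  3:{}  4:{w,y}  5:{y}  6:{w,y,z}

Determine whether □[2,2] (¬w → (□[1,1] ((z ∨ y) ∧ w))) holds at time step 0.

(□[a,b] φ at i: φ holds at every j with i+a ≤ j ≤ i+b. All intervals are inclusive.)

Yes

Check (¬w → (□[1,1] ((z ∨ y) ∧ w))) at every j in [2,2]:
  j=2: antecedent false → ✓
All positions satisfy it → formula holds.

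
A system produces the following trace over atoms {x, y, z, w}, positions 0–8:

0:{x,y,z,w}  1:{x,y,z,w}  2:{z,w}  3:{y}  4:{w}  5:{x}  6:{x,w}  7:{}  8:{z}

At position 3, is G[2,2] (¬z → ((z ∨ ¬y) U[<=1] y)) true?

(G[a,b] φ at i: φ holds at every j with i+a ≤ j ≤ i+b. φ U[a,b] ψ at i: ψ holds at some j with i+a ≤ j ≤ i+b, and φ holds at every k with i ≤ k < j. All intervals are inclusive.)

Does not hold

Check (¬z → ((z ∨ ¬y) U[<=1] y)) at every j in [5,5]:
  j=5: antecedent true; consequent fails → ✗
Fails at j=5 → formula fails.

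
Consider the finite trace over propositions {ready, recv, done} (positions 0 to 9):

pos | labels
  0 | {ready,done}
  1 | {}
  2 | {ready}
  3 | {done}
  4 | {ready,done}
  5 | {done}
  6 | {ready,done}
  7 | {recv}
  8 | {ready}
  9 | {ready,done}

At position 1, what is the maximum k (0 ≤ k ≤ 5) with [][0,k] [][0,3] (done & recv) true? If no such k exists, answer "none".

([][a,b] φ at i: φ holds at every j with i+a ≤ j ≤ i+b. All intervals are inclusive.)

none

[][0,3] (done & recv) must hold from j=1 onward; find where it first fails.
  j=1: fails → no k works.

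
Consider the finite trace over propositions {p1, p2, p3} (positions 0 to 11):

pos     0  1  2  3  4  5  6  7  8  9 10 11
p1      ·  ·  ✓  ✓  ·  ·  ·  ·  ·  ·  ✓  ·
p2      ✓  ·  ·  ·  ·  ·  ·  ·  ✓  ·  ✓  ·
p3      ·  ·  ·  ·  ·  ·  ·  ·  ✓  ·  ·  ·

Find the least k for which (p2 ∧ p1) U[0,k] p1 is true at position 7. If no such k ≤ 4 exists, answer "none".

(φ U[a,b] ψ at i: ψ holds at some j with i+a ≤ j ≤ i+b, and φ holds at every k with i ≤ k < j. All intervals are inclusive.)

none

Need earliest j ≥ 7 with p1, and (p2 ∧ p1) at every k in [7,j-1].
  j=7: rhs fails.
  j=8: rhs fails.
  j=9: rhs fails.
  j=10: rhs holds but lhs fails at k=7.
  j=11: rhs fails.
No witness within the range → none.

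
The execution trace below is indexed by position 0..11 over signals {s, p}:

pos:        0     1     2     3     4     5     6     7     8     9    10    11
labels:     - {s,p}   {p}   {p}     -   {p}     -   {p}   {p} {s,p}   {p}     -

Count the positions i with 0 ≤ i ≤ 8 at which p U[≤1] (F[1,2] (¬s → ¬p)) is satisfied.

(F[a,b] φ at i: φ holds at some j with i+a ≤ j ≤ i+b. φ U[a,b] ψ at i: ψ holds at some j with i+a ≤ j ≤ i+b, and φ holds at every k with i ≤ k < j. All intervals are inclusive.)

8

Evaluate at each i in [0,8]:
  i=0: ✓ (rhs at j=0)
  i=1: ✓ (rhs at j=2; lhs holds on [1,1])
  i=2: ✓ (rhs at j=2)
  i=3: ✓ (rhs at j=3)
  i=4: ✓ (rhs at j=4)
  i=5: ✓ (rhs at j=5)
  i=6: ✗ (lhs fails at k=6 before rhs at j=7)
  i=7: ✓ (rhs at j=7)
  i=8: ✓ (rhs at j=8)
Positions where it holds: {0, 1, 2, 3, 4, 5, 7, 8} → 8.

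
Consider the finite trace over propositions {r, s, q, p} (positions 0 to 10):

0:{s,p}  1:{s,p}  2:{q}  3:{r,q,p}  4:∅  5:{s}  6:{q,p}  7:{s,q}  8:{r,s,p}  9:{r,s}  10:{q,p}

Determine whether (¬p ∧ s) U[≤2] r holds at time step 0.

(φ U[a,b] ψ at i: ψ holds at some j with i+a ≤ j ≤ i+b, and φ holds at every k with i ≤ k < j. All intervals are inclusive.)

Need some j in [0,2] with r, and (¬p ∧ s) at every k in [0,j-1].
  j=0: r false.
  j=1: r false.
  j=2: r false.
No j in the window works → until fails.

Does not hold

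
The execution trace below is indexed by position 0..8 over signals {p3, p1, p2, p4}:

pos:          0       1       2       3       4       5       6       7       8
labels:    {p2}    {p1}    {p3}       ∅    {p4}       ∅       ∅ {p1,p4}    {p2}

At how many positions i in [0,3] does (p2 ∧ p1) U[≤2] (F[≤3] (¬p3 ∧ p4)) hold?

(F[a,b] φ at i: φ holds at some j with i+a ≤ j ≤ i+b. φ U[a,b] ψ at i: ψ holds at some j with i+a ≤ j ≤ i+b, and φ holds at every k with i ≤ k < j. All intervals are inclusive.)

Evaluate at each i in [0,3]:
  i=0: ✗ (lhs fails at k=0 before rhs at j=1)
  i=1: ✓ (rhs at j=1)
  i=2: ✓ (rhs at j=2)
  i=3: ✓ (rhs at j=3)
Positions where it holds: {1, 2, 3} → 3.

3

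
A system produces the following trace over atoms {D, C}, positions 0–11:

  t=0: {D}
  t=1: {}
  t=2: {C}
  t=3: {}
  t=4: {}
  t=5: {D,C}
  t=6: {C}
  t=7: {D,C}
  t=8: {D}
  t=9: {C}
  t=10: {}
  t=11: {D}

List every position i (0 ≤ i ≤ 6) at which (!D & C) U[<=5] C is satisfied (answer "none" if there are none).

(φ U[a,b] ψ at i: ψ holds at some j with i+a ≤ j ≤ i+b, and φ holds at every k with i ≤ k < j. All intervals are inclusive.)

2, 5, 6

Evaluate at each i in [0,6]:
  i=0: ✗ (lhs fails at k=0 before rhs at j=2)
  i=1: ✗ (lhs fails at k=1 before rhs at j=2)
  i=2: ✓ (rhs at j=2)
  i=3: ✗ (lhs fails at k=3 before rhs at j=5)
  i=4: ✗ (lhs fails at k=4 before rhs at j=5)
  i=5: ✓ (rhs at j=5)
  i=6: ✓ (rhs at j=6)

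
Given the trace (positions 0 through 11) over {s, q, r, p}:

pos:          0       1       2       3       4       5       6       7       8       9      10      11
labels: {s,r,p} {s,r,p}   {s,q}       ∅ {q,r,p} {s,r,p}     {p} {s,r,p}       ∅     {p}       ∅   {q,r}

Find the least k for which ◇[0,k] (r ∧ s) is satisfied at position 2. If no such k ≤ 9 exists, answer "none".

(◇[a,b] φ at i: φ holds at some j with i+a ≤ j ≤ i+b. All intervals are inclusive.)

3

Scan j = 2,3,… for (r ∧ s):
  j=2: fails
  j=3: fails
  j=4: fails
  j=5: holds
First hit at j=5, so smallest k = 5-2 = 3.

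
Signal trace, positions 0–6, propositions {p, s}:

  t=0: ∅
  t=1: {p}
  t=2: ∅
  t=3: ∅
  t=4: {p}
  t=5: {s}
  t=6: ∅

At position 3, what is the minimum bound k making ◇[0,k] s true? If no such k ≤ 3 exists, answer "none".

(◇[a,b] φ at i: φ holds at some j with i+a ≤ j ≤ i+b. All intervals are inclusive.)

2

Scan j = 3,4,… for s:
  j=3: fails
  j=4: fails
  j=5: holds
First hit at j=5, so smallest k = 5-3 = 2.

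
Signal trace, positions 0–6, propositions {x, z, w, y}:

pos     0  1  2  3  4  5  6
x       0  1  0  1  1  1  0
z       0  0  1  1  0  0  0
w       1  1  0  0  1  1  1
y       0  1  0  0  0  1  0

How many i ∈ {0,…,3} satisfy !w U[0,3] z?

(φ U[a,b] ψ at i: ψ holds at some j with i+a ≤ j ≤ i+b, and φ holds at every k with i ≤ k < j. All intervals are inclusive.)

2

Evaluate at each i in [0,3]:
  i=0: ✗ (lhs fails at k=0 before rhs at j=2)
  i=1: ✗ (lhs fails at k=1 before rhs at j=2)
  i=2: ✓ (rhs at j=2)
  i=3: ✓ (rhs at j=3)
Positions where it holds: {2, 3} → 2.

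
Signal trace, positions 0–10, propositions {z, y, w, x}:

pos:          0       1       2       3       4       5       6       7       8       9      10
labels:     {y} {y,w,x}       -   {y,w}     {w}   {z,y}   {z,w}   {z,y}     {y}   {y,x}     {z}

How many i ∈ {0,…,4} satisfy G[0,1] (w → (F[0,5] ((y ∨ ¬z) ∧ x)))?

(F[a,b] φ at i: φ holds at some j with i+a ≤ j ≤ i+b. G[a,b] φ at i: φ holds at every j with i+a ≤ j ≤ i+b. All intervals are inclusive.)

3

Evaluate at each i in [0,4]:
  i=0: ✓ (all of [0,1])
  i=1: ✓ (all of [1,2])
  i=2: ✗ (fails at j=3)
  i=3: ✗ (fails at j=3)
  i=4: ✓ (all of [4,5])
Positions where it holds: {0, 1, 4} → 3.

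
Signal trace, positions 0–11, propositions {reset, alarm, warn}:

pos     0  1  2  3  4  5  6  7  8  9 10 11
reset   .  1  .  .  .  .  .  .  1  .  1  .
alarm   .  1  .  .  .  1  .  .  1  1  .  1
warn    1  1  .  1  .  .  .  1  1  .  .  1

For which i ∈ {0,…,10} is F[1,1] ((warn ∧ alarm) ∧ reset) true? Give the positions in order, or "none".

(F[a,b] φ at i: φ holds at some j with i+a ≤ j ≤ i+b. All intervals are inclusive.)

Evaluate at each i in [0,10]:
  i=0: ✓ (witness j=1)
  i=1: ✗ (none in [2,2])
  i=2: ✗ (none in [3,3])
  i=3: ✗ (none in [4,4])
  i=4: ✗ (none in [5,5])
  i=5: ✗ (none in [6,6])
  i=6: ✗ (none in [7,7])
  i=7: ✓ (witness j=8)
  i=8: ✗ (none in [9,9])
  i=9: ✗ (none in [10,10])
  i=10: ✗ (none in [11,11])

0, 7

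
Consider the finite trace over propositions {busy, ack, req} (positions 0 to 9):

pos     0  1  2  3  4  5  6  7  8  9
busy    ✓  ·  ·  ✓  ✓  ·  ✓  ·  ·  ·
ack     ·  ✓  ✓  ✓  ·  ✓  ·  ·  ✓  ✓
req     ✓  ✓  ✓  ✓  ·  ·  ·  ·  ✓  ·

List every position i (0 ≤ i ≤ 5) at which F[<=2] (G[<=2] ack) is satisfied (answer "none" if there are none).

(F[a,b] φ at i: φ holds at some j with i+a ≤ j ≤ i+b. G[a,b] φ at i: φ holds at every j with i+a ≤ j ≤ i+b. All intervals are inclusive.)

Evaluate at each i in [0,5]:
  i=0: ✓ (witness j=1)
  i=1: ✓ (witness j=1)
  i=2: ✗ (none in [2,4])
  i=3: ✗ (none in [3,5])
  i=4: ✗ (none in [4,6])
  i=5: ✗ (none in [5,7])

0, 1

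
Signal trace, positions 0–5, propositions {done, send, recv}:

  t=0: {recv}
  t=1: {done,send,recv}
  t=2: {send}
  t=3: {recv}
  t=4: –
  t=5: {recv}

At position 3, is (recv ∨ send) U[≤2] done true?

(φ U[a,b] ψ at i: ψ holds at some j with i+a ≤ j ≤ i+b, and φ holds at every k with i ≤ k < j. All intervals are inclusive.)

Does not hold

Need some j in [3,5] with done, and (recv ∨ send) at every k in [3,j-1].
  j=3: done false.
  j=4: done false.
  j=5: done false.
No j in the window works → until fails.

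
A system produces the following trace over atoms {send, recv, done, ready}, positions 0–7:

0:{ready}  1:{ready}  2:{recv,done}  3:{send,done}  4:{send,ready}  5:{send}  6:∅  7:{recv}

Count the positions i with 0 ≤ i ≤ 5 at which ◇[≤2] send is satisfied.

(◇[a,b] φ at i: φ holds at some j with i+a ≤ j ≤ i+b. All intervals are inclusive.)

Evaluate at each i in [0,5]:
  i=0: ✗ (none in [0,2])
  i=1: ✓ (witness j=3)
  i=2: ✓ (witness j=3)
  i=3: ✓ (witness j=3)
  i=4: ✓ (witness j=4)
  i=5: ✓ (witness j=5)
Positions where it holds: {1, 2, 3, 4, 5} → 5.

5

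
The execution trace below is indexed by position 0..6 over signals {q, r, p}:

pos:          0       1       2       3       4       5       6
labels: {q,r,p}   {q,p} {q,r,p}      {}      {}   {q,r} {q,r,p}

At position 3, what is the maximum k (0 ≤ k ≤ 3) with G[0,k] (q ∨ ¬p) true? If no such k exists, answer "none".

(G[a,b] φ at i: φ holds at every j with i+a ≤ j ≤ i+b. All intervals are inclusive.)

(q ∨ ¬p) must hold from j=3 onward; find where it first fails.
  j=3: holds
  j=4: holds
  j=5: holds
  j=6: holds
Holds through j=6; largest k = 3.

3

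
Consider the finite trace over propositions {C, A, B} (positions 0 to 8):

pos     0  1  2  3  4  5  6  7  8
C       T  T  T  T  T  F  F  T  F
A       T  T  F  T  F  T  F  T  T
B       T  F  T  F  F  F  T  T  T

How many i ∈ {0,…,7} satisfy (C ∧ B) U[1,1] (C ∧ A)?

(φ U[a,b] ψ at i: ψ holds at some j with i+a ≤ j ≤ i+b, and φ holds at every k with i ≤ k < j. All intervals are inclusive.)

Evaluate at each i in [0,7]:
  i=0: ✓ (rhs at j=1; lhs holds on [0,0])
  i=1: ✗ (no rhs in [2,2])
  i=2: ✓ (rhs at j=3; lhs holds on [2,2])
  i=3: ✗ (no rhs in [4,4])
  i=4: ✗ (no rhs in [5,5])
  i=5: ✗ (no rhs in [6,6])
  i=6: ✗ (lhs fails at k=6 before rhs at j=7)
  i=7: ✗ (no rhs in [8,8])
Positions where it holds: {0, 2} → 2.

2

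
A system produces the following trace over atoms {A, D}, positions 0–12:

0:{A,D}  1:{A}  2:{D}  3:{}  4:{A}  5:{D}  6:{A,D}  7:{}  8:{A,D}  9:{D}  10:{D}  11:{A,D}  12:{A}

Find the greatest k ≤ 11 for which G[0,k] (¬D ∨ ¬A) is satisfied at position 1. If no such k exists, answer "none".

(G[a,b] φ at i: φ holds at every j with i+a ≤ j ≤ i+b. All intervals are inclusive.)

4

(¬D ∨ ¬A) must hold from j=1 onward; find where it first fails.
  j=1: holds
  j=2: holds
  j=3: holds
  j=4: holds
  j=5: holds
  j=6: fails
Holds on [1,5], so largest k = 4.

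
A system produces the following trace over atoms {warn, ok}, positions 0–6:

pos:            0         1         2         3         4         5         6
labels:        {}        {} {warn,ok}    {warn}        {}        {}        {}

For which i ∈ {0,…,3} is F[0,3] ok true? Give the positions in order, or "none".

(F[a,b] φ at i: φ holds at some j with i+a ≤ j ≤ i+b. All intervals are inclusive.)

Evaluate at each i in [0,3]:
  i=0: ✓ (witness j=2)
  i=1: ✓ (witness j=2)
  i=2: ✓ (witness j=2)
  i=3: ✗ (none in [3,6])

0, 1, 2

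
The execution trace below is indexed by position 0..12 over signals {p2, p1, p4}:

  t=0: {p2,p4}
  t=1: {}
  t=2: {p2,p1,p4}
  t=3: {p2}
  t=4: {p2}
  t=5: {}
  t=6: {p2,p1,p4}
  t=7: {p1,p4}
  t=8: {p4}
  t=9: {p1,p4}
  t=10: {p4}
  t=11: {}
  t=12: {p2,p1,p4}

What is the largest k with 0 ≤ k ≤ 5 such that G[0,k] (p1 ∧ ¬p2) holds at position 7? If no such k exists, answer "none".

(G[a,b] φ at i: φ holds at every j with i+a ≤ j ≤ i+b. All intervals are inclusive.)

(p1 ∧ ¬p2) must hold from j=7 onward; find where it first fails.
  j=7: holds
  j=8: fails
Holds on [7,7], so largest k = 0.

0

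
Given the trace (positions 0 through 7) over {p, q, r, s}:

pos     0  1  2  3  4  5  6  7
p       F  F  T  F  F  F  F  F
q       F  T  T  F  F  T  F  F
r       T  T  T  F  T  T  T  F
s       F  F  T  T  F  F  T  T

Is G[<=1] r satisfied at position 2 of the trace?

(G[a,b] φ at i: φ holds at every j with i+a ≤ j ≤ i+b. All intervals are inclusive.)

False

Check r at every j in [2,3]:
  j=2: true
  j=3: false
Fails at j=3 → formula fails.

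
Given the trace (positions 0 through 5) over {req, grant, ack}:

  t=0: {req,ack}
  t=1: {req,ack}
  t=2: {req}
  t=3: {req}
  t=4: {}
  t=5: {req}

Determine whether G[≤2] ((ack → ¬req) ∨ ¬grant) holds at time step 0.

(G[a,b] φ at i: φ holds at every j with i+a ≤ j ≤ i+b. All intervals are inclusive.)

Yes

Check ((ack → ¬req) ∨ ¬grant) at every j in [0,2]:
  j=0: true
  j=1: true
  j=2: true
All positions satisfy it → formula holds.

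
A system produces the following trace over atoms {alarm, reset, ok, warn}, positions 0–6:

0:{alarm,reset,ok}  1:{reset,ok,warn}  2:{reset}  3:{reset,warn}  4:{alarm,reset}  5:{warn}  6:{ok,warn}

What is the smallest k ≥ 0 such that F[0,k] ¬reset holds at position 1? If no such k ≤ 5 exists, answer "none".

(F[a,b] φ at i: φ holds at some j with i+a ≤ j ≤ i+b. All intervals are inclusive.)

4

Scan j = 1,2,… for ¬reset:
  j=1: fails
  j=2: fails
  j=3: fails
  j=4: fails
  j=5: holds
First hit at j=5, so smallest k = 5-1 = 4.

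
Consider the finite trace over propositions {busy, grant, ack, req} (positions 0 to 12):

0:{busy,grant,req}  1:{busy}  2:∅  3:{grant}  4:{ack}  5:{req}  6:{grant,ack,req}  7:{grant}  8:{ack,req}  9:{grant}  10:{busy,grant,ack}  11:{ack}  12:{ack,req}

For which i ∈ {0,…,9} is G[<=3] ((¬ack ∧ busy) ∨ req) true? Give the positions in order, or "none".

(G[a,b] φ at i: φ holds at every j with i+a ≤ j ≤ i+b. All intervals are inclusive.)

none

Evaluate at each i in [0,9]:
  i=0: ✗ (fails at j=2)
  i=1: ✗ (fails at j=2)
  i=2: ✗ (fails at j=2)
  i=3: ✗ (fails at j=3)
  i=4: ✗ (fails at j=4)
  i=5: ✗ (fails at j=7)
  i=6: ✗ (fails at j=7)
  i=7: ✗ (fails at j=7)
  i=8: ✗ (fails at j=9)
  i=9: ✗ (fails at j=9)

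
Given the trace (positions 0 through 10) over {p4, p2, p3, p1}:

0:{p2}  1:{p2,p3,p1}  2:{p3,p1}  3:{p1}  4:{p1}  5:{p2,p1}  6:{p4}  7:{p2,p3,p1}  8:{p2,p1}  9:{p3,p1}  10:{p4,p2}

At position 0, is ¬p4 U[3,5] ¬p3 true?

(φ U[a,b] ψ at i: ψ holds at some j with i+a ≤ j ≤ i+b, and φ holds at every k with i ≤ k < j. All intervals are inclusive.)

Yes

Need some j in [3,5] with ¬p3, and ¬p4 at every k in [0,j-1].
  j=3: ¬p3 holds; ¬p4 holds at every k in [0,2] → satisfied.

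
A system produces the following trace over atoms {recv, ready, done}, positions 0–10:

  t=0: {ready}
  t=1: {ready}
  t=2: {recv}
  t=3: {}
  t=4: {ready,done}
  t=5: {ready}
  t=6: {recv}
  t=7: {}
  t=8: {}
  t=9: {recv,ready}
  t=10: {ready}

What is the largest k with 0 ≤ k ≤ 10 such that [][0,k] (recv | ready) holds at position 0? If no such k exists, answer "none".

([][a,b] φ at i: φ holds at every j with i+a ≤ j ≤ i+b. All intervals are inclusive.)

2

(recv | ready) must hold from j=0 onward; find where it first fails.
  j=0: holds
  j=1: holds
  j=2: holds
  j=3: fails
Holds on [0,2], so largest k = 2.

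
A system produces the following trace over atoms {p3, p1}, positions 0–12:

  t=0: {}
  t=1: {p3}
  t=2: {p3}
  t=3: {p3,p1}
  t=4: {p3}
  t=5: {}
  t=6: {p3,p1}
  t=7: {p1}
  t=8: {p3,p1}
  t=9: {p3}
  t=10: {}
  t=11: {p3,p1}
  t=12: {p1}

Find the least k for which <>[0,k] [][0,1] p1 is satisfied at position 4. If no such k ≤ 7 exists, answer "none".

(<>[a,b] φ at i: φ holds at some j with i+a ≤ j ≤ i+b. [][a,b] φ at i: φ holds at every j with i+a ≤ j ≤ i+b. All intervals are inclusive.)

2

Scan j = 4,5,… for [][0,1] p1:
  j=4: fails
  j=5: fails
  j=6: holds
First hit at j=6, so smallest k = 6-4 = 2.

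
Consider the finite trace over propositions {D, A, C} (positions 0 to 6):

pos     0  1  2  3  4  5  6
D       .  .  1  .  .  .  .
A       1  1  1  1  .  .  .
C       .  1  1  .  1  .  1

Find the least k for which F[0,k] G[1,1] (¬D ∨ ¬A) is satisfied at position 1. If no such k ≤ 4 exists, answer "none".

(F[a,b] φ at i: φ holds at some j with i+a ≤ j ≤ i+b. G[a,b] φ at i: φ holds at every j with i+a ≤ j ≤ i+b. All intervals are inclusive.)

1

Scan j = 1,2,… for G[1,1] (¬D ∨ ¬A):
  j=1: fails
  j=2: holds
First hit at j=2, so smallest k = 2-1 = 1.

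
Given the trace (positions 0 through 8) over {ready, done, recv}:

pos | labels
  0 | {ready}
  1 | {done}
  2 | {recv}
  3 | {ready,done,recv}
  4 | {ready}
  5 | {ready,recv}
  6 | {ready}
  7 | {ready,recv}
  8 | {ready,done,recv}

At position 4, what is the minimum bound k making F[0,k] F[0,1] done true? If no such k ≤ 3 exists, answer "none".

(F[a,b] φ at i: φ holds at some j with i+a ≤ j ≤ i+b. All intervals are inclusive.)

Scan j = 4,5,… for F[0,1] done:
  j=4: fails
  j=5: fails
  j=6: fails
  j=7: holds
First hit at j=7, so smallest k = 7-4 = 3.

3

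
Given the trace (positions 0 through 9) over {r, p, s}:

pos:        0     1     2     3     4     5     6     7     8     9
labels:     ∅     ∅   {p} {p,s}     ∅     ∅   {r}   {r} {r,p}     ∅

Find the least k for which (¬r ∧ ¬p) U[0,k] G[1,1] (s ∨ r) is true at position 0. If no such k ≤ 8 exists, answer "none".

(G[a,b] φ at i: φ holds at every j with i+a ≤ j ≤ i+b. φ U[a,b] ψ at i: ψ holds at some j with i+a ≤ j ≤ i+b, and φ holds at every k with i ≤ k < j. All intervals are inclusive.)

Need earliest j ≥ 0 with G[1,1] (s ∨ r), and (¬r ∧ ¬p) at every k in [0,j-1].
  j=0: rhs fails.
  j=1: rhs fails.
  j=2: rhs holds; lhs holds on [0,1]. k = 2.

2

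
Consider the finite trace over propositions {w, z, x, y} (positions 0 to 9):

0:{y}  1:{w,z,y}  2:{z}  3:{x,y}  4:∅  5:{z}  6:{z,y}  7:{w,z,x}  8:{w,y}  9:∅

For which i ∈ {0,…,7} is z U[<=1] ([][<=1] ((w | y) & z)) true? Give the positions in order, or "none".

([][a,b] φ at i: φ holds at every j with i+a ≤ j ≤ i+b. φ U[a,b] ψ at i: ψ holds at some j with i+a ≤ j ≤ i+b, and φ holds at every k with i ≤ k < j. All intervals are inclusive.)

Evaluate at each i in [0,7]:
  i=0: ✗ (no rhs in [0,1])
  i=1: ✗ (no rhs in [1,2])
  i=2: ✗ (no rhs in [2,3])
  i=3: ✗ (no rhs in [3,4])
  i=4: ✗ (no rhs in [4,5])
  i=5: ✓ (rhs at j=6; lhs holds on [5,5])
  i=6: ✓ (rhs at j=6)
  i=7: ✗ (no rhs in [7,8])

5, 6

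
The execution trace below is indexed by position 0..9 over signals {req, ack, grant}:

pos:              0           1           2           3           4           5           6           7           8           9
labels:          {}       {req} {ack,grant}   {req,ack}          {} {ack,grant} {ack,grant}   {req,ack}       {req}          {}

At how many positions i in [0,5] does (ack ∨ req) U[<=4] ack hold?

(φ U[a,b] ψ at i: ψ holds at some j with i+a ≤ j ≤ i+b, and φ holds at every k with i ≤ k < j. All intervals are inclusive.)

4

Evaluate at each i in [0,5]:
  i=0: ✗ (lhs fails at k=0 before rhs at j=2)
  i=1: ✓ (rhs at j=2; lhs holds on [1,1])
  i=2: ✓ (rhs at j=2)
  i=3: ✓ (rhs at j=3)
  i=4: ✗ (lhs fails at k=4 before rhs at j=5)
  i=5: ✓ (rhs at j=5)
Positions where it holds: {1, 2, 3, 5} → 4.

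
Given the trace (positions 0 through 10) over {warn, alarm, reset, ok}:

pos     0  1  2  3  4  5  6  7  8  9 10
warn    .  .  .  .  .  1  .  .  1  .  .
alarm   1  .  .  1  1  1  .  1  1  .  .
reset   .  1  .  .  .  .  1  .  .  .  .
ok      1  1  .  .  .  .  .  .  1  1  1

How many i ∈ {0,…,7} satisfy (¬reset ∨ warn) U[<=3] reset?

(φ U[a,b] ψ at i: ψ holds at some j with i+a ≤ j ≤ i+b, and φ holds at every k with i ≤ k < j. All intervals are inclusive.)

6

Evaluate at each i in [0,7]:
  i=0: ✓ (rhs at j=1; lhs holds on [0,0])
  i=1: ✓ (rhs at j=1)
  i=2: ✗ (no rhs in [2,5])
  i=3: ✓ (rhs at j=6; lhs holds on [3,5])
  i=4: ✓ (rhs at j=6; lhs holds on [4,5])
  i=5: ✓ (rhs at j=6; lhs holds on [5,5])
  i=6: ✓ (rhs at j=6)
  i=7: ✗ (no rhs in [7,10])
Positions where it holds: {0, 1, 3, 4, 5, 6} → 6.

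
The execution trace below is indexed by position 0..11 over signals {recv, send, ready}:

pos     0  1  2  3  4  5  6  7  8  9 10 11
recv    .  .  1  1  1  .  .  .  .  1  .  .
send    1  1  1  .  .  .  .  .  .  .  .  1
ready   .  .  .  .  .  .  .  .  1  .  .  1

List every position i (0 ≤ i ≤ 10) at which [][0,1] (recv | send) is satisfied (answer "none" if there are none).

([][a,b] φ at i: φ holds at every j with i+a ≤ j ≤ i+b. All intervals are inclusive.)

0, 1, 2, 3

Evaluate at each i in [0,10]:
  i=0: ✓ (all of [0,1])
  i=1: ✓ (all of [1,2])
  i=2: ✓ (all of [2,3])
  i=3: ✓ (all of [3,4])
  i=4: ✗ (fails at j=5)
  i=5: ✗ (fails at j=5)
  i=6: ✗ (fails at j=6)
  i=7: ✗ (fails at j=7)
  i=8: ✗ (fails at j=8)
  i=9: ✗ (fails at j=10)
  i=10: ✗ (fails at j=10)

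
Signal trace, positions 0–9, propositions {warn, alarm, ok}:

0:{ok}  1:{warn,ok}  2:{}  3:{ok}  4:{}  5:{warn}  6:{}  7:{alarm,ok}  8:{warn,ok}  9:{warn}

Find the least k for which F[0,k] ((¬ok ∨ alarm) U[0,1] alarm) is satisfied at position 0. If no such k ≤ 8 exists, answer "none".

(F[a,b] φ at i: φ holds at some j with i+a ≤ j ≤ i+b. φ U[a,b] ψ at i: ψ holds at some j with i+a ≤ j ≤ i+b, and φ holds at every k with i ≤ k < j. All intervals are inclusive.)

6

Scan j = 0,1,… for ((¬ok ∨ alarm) U[0,1] alarm):
  j=0: fails
  j=1: fails
  j=2: fails
  j=3: fails
  j=4: fails
  j=5: fails
  j=6: holds
First hit at j=6, so smallest k = 6-0 = 6.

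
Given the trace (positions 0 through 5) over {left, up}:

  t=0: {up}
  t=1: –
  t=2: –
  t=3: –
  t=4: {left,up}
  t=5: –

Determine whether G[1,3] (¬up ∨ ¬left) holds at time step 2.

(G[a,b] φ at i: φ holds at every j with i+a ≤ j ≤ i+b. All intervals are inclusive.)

Does not hold

Check (¬up ∨ ¬left) at every j in [3,5]:
  j=3: true
  j=4: false
  j=5: true
Fails at j=4 → formula fails.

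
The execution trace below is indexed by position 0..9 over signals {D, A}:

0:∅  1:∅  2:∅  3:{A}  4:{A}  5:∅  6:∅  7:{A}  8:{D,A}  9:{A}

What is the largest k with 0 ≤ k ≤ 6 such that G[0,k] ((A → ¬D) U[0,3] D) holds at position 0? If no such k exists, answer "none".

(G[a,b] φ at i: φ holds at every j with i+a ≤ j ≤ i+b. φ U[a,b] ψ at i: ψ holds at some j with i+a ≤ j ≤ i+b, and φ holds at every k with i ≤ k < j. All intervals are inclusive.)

none

((A → ¬D) U[0,3] D) must hold from j=0 onward; find where it first fails.
  j=0: fails → no k works.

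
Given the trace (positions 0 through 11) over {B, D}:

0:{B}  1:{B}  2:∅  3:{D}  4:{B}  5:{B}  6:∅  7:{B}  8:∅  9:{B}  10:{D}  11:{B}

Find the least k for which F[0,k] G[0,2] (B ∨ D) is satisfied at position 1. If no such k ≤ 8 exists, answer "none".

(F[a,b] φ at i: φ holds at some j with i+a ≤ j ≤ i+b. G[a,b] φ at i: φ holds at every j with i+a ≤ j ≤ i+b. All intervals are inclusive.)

Scan j = 1,2,… for G[0,2] (B ∨ D):
  j=1: fails
  j=2: fails
  j=3: holds
First hit at j=3, so smallest k = 3-1 = 2.

2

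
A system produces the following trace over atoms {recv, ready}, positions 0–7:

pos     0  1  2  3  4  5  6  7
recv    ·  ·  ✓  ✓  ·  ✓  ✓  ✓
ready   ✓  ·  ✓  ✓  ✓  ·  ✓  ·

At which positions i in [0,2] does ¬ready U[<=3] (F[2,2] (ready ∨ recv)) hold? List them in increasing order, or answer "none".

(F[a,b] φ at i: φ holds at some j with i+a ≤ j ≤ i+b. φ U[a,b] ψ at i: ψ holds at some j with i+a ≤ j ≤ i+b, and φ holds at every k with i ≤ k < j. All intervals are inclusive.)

Evaluate at each i in [0,2]:
  i=0: ✓ (rhs at j=0)
  i=1: ✓ (rhs at j=1)
  i=2: ✓ (rhs at j=2)

0, 1, 2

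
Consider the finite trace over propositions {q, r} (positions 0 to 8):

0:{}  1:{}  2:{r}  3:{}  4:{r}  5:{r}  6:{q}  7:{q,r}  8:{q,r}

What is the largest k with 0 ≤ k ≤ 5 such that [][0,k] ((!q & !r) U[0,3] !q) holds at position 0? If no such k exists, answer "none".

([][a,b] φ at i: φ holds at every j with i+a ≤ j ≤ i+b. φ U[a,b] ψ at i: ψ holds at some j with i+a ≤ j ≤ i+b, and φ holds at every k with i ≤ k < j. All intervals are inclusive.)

5

((!q & !r) U[0,3] !q) must hold from j=0 onward; find where it first fails.
  j=0: holds
  j=1: holds
  j=2: holds
  j=3: holds
  j=4: holds
  j=5: holds
Holds through j=5; largest k = 5.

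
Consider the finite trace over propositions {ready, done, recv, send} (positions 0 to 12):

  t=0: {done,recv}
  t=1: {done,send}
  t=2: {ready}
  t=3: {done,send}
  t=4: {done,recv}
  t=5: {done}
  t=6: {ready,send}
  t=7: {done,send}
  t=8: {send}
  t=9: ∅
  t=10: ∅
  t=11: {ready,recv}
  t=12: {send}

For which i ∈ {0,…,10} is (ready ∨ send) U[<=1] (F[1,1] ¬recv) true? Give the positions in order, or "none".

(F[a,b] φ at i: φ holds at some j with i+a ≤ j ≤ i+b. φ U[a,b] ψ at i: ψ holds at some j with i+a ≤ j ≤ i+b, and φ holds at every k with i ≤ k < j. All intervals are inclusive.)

Evaluate at each i in [0,10]:
  i=0: ✓ (rhs at j=0)
  i=1: ✓ (rhs at j=1)
  i=2: ✓ (rhs at j=2)
  i=3: ✓ (rhs at j=4; lhs holds on [3,3])
  i=4: ✓ (rhs at j=4)
  i=5: ✓ (rhs at j=5)
  i=6: ✓ (rhs at j=6)
  i=7: ✓ (rhs at j=7)
  i=8: ✓ (rhs at j=8)
  i=9: ✓ (rhs at j=9)
  i=10: ✗ (lhs fails at k=10 before rhs at j=11)

0, 1, 2, 3, 4, 5, 6, 7, 8, 9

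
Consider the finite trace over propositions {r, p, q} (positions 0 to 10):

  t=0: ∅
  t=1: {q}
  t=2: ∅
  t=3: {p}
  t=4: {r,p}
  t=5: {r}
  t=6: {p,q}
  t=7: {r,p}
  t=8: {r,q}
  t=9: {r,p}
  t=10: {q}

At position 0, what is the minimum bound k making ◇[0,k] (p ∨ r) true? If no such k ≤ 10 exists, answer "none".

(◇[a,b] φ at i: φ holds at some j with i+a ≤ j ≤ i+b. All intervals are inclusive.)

Scan j = 0,1,… for (p ∨ r):
  j=0: fails
  j=1: fails
  j=2: fails
  j=3: holds
First hit at j=3, so smallest k = 3-0 = 3.

3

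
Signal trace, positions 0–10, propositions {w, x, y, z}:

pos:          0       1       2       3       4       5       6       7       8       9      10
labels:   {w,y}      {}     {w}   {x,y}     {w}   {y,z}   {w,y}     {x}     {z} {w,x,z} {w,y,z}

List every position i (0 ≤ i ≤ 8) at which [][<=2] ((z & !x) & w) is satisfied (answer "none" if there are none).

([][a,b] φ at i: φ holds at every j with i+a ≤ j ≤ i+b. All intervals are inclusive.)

none

Evaluate at each i in [0,8]:
  i=0: ✗ (fails at j=0)
  i=1: ✗ (fails at j=1)
  i=2: ✗ (fails at j=2)
  i=3: ✗ (fails at j=3)
  i=4: ✗ (fails at j=4)
  i=5: ✗ (fails at j=5)
  i=6: ✗ (fails at j=6)
  i=7: ✗ (fails at j=7)
  i=8: ✗ (fails at j=8)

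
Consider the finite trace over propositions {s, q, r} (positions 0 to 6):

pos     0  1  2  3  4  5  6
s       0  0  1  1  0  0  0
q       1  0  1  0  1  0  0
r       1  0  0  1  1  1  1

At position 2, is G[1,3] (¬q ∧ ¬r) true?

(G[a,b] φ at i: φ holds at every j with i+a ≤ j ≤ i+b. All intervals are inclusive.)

No

Check (¬q ∧ ¬r) at every j in [3,5]:
  j=3: false
  j=4: false
  j=5: false
Fails at j=3 → formula fails.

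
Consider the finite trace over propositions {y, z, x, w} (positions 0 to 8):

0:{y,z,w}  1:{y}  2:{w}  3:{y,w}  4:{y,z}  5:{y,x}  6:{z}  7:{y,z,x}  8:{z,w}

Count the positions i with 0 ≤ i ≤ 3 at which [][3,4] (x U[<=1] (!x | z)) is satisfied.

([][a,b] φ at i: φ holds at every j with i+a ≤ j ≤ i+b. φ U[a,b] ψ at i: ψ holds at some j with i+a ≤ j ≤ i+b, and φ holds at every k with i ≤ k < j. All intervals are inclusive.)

Evaluate at each i in [0,3]:
  i=0: ✓ (all of [3,4])
  i=1: ✓ (all of [4,5])
  i=2: ✓ (all of [5,6])
  i=3: ✓ (all of [6,7])
Positions where it holds: {0, 1, 2, 3} → 4.

4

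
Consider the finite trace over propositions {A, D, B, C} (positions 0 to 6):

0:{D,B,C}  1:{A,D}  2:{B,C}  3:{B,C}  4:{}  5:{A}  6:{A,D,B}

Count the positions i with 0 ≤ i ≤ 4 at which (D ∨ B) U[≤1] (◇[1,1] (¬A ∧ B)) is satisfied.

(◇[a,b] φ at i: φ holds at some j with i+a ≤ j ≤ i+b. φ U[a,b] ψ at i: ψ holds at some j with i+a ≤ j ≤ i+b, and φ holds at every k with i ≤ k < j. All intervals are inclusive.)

Evaluate at each i in [0,4]:
  i=0: ✓ (rhs at j=1; lhs holds on [0,0])
  i=1: ✓ (rhs at j=1)
  i=2: ✓ (rhs at j=2)
  i=3: ✗ (no rhs in [3,4])
  i=4: ✗ (no rhs in [4,5])
Positions where it holds: {0, 1, 2} → 3.

3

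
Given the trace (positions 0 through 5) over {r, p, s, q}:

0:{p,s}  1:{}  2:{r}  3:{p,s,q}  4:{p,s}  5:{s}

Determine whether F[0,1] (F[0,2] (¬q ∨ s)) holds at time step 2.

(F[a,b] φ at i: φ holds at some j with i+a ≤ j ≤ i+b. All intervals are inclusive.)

Check F[0,2] (¬q ∨ s) at each j in [2,3]:
  j=2: holds (witness at 2)
  j=3: holds (witness at 3)
Found at j=2 → formula holds.

Holds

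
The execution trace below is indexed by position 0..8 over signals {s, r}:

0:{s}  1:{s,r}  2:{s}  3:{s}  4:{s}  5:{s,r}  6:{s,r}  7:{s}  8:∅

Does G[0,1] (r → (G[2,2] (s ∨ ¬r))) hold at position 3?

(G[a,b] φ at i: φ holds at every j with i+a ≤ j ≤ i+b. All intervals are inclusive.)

Check (r → (G[2,2] (s ∨ ¬r))) at every j in [3,4]:
  j=3: antecedent false → ✓
  j=4: antecedent false → ✓
All positions satisfy it → formula holds.

True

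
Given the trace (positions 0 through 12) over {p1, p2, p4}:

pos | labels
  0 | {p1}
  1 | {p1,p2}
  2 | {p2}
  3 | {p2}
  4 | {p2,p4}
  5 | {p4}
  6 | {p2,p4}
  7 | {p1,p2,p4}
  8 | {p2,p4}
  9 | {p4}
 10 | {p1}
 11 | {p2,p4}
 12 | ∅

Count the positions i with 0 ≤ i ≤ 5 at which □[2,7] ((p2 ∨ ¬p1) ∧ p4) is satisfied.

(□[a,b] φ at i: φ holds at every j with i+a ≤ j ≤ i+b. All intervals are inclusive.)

1

Evaluate at each i in [0,5]:
  i=0: ✗ (fails at j=2)
  i=1: ✗ (fails at j=3)
  i=2: ✓ (all of [4,9])
  i=3: ✗ (fails at j=10)
  i=4: ✗ (fails at j=10)
  i=5: ✗ (fails at j=10)
Positions where it holds: {2} → 1.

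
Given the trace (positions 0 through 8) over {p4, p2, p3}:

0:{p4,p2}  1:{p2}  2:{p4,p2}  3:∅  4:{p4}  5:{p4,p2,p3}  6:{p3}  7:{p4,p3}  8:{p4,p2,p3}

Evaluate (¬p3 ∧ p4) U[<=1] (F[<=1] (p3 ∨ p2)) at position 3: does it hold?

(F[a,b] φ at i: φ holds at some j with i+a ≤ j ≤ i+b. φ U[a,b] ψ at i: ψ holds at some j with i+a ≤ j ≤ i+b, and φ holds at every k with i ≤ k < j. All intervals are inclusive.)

False

Need some j in [3,4] with F[<=1] (p3 ∨ p2), and (¬p3 ∧ p4) at every k in [3,j-1].
  j=3: F[<=1] (p3 ∨ p2) — fails (none in [3,4]).
  j=4: F[<=1] (p3 ∨ p2) holds, but (¬p3 ∧ p4) fails at k=3 → not this j.
No j in the window works → until fails.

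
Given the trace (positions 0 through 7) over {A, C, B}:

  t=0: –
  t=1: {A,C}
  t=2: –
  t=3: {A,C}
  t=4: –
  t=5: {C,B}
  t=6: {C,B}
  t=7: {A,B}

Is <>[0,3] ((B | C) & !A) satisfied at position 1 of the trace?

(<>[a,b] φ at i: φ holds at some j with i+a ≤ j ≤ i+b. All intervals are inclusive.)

Check ((B | C) & !A) at each j in [1,4]:
  j=1: false
  j=2: false
  j=3: false
  j=4: false
No position in the window satisfies it → formula fails.

No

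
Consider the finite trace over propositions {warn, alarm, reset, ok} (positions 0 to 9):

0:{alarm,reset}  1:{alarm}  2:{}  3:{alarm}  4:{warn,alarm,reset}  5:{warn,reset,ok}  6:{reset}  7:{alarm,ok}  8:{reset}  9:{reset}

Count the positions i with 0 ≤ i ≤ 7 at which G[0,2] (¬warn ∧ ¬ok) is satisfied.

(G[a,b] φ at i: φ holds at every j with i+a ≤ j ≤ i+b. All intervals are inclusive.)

Evaluate at each i in [0,7]:
  i=0: ✓ (all of [0,2])
  i=1: ✓ (all of [1,3])
  i=2: ✗ (fails at j=4)
  i=3: ✗ (fails at j=4)
  i=4: ✗ (fails at j=4)
  i=5: ✗ (fails at j=5)
  i=6: ✗ (fails at j=7)
  i=7: ✗ (fails at j=7)
Positions where it holds: {0, 1} → 2.

2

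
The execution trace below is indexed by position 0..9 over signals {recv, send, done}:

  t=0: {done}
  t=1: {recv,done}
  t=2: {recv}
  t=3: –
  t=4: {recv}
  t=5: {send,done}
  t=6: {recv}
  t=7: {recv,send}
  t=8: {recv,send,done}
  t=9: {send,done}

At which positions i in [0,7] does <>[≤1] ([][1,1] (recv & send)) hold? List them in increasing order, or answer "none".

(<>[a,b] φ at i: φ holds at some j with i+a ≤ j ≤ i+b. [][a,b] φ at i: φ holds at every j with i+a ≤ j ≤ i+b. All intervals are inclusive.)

Evaluate at each i in [0,7]:
  i=0: ✗ (none in [0,1])
  i=1: ✗ (none in [1,2])
  i=2: ✗ (none in [2,3])
  i=3: ✗ (none in [3,4])
  i=4: ✗ (none in [4,5])
  i=5: ✓ (witness j=6)
  i=6: ✓ (witness j=6)
  i=7: ✓ (witness j=7)

5, 6, 7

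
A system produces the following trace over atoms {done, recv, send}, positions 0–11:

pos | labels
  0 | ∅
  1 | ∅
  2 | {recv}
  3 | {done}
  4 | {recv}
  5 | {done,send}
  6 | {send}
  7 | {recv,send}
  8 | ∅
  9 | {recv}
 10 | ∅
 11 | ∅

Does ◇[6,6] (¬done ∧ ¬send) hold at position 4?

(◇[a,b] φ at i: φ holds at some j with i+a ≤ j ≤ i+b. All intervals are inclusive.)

Check (¬done ∧ ¬send) at each j in [10,10]:
  j=10: true
Found at j=10 → formula holds.

Holds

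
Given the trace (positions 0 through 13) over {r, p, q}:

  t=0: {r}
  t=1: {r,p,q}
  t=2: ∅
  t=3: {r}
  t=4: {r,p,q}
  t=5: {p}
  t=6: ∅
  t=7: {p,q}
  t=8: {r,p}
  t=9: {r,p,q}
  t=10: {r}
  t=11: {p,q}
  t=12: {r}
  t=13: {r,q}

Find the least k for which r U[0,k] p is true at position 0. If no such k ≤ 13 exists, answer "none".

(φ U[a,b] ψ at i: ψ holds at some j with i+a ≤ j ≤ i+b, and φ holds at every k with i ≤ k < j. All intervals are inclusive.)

1

Need earliest j ≥ 0 with p, and r at every k in [0,j-1].
  j=0: rhs fails.
  j=1: rhs holds; lhs holds on [0,0]. k = 1.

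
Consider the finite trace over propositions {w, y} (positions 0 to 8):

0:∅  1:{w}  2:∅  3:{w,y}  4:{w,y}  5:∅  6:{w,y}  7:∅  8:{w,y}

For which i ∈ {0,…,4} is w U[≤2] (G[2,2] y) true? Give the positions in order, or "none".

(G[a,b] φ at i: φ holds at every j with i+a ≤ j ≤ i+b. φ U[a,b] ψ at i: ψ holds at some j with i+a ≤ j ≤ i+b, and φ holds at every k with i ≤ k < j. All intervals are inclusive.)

Evaluate at each i in [0,4]:
  i=0: ✗ (lhs fails at k=0 before rhs at j=1)
  i=1: ✓ (rhs at j=1)
  i=2: ✓ (rhs at j=2)
  i=3: ✓ (rhs at j=4; lhs holds on [3,3])
  i=4: ✓ (rhs at j=4)

1, 2, 3, 4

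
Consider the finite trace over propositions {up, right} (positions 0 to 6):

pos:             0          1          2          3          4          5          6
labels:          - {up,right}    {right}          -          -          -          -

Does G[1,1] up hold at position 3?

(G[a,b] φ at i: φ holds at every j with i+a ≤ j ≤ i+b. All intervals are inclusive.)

Check up at every j in [4,4]:
  j=4: false
Fails at j=4 → formula fails.

Does not hold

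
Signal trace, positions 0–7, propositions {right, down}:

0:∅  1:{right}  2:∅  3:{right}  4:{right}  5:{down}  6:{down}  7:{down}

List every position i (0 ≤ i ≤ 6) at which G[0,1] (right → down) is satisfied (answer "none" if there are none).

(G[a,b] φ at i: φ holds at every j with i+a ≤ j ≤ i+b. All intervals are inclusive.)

5, 6

Evaluate at each i in [0,6]:
  i=0: ✗ (fails at j=1)
  i=1: ✗ (fails at j=1)
  i=2: ✗ (fails at j=3)
  i=3: ✗ (fails at j=3)
  i=4: ✗ (fails at j=4)
  i=5: ✓ (all of [5,6])
  i=6: ✓ (all of [6,7])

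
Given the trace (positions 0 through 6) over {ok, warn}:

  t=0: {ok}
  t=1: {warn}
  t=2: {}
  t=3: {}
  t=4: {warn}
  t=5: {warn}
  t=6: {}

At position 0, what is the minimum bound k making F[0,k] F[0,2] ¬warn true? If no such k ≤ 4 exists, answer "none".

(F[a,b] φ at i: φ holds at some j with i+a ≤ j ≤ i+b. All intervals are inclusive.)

0

Scan j = 0,1,… for F[0,2] ¬warn:
  j=0: holds
First hit at j=0, so smallest k = 0-0 = 0.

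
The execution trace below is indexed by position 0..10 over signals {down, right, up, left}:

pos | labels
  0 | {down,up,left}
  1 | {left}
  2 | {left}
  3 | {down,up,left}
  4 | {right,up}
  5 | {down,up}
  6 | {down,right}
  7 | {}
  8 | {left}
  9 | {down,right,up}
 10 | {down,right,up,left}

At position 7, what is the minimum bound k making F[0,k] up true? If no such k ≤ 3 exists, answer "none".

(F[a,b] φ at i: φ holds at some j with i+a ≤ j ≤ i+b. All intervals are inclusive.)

2

Scan j = 7,8,… for up:
  j=7: fails
  j=8: fails
  j=9: holds
First hit at j=9, so smallest k = 9-7 = 2.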